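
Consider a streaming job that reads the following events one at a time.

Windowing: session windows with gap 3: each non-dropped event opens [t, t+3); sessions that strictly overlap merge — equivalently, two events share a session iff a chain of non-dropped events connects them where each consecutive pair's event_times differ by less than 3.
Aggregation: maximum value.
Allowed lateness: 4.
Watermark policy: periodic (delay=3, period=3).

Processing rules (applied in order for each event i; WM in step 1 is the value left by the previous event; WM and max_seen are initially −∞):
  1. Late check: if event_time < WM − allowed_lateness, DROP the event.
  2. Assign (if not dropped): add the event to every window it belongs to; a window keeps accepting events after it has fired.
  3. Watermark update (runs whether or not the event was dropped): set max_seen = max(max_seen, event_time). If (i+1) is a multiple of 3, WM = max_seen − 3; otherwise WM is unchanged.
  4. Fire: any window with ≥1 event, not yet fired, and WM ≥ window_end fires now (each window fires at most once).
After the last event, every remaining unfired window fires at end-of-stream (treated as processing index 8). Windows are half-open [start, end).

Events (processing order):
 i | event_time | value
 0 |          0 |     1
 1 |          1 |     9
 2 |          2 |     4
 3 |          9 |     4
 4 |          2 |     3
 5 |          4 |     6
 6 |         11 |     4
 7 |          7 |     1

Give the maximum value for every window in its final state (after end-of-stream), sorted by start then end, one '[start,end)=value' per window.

i=0 t=0 v=1: → [0,3); WM=−∞
i=1 t=1 v=9: → [0,4); WM=−∞
i=2 t=2 v=4: → [0,5); WM=-1
i=3 t=9 v=4: → [9,12); WM=-1
i=4 t=2 v=3: → [0,5); WM=-1
i=5 t=4 v=6: → [0,7); WM=6
i=6 t=11 v=4: → [9,14); WM=6
i=7 t=7 v=1: → [7,14); WM=6

[0,7)=9 [7,14)=4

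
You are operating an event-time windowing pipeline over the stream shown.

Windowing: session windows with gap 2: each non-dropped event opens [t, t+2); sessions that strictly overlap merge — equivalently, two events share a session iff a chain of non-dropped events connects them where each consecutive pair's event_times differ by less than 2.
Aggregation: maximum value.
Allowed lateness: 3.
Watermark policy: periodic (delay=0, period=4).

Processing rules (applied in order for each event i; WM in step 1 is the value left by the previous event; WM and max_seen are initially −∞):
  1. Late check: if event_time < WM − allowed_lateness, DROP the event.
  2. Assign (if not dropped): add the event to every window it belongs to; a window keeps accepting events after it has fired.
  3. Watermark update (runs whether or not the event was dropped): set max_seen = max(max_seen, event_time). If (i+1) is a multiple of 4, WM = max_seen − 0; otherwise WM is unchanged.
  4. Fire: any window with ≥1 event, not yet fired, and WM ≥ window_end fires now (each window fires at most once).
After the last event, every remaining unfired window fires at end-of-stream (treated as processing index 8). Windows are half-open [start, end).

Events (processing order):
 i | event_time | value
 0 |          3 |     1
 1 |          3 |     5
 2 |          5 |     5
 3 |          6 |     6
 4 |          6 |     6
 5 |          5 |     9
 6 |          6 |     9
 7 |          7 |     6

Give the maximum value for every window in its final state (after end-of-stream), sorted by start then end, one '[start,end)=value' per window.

i=0 t=3 v=1: → [3,5); WM=−∞
i=1 t=3 v=5: → [3,5); WM=−∞
i=2 t=5 v=5: → [5,7); WM=−∞
i=3 t=6 v=6: → [5,8); WM=6
i=4 t=6 v=6: → [5,8); WM=6
i=5 t=5 v=9: → [5,8); WM=6
i=6 t=6 v=9: → [5,8); WM=6
i=7 t=7 v=6: → [5,9); WM=7

[3,5)=5 [5,9)=9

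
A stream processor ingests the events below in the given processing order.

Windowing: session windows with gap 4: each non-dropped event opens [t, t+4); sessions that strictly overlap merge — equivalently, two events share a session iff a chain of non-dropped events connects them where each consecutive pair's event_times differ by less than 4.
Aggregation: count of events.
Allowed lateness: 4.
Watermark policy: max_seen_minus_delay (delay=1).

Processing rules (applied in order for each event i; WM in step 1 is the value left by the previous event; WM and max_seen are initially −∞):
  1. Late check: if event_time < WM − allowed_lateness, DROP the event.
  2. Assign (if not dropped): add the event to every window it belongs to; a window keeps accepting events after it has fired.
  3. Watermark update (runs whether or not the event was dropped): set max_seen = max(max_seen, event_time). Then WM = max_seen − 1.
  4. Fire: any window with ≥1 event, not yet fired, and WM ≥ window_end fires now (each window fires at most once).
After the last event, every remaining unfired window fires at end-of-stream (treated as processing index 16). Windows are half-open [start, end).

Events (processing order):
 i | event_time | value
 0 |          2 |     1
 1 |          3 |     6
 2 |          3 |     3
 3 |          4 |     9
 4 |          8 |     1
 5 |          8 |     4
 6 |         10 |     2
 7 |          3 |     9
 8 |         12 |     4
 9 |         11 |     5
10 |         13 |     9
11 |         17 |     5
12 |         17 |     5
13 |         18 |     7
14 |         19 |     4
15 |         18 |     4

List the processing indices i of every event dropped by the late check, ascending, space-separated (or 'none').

7

i=0 t=2 v=1: → [2,6); WM=1
i=1 t=3 v=6: → [2,7); WM=2
i=2 t=3 v=3: → [2,7); WM=2
i=3 t=4 v=9: → [2,8); WM=3
i=4 t=8 v=1: → [8,12); WM=7
i=5 t=8 v=4: → [8,12); WM=7
i=6 t=10 v=2: → [8,14); WM=9
i=7 t=3 v=9: DROP (t<9-4); WM=9
i=8 t=12 v=4: → [8,16); WM=11
i=9 t=11 v=5: → [8,16); WM=11
i=10 t=13 v=9: → [8,17); WM=12
i=11 t=17 v=5: → [17,21); WM=16
i=12 t=17 v=5: → [17,21); WM=16
i=13 t=18 v=7: → [17,22); WM=17
i=14 t=19 v=4: → [17,23); WM=18
i=15 t=18 v=4: → [17,23); WM=18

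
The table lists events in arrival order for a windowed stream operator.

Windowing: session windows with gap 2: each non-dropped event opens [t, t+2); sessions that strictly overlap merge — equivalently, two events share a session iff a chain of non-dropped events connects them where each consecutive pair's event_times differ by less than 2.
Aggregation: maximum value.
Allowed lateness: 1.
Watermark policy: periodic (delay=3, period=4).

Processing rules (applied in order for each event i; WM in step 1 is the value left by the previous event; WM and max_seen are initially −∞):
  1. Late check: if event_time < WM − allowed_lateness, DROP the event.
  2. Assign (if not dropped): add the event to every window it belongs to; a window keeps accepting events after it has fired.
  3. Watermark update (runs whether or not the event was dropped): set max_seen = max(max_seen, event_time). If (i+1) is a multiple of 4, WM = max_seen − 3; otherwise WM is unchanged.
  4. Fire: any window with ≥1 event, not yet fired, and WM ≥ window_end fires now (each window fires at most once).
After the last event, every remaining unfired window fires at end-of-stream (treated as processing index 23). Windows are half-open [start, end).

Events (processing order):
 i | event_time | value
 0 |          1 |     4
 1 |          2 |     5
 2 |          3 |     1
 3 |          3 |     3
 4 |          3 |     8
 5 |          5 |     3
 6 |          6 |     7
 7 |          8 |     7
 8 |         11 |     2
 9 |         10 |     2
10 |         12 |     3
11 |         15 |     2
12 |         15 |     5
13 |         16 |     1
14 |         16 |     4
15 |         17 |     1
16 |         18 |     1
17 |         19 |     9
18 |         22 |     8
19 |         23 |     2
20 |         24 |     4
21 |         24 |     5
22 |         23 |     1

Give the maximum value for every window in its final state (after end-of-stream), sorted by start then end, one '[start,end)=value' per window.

[1,5)=8 [5,8)=7 [8,10)=7 [10,14)=3 [15,21)=9 [22,26)=8

i=0 t=1 v=4: → [1,3); WM=−∞
i=1 t=2 v=5: → [1,4); WM=−∞
i=2 t=3 v=1: → [1,5); WM=−∞
i=3 t=3 v=3: → [1,5); WM=0
i=4 t=3 v=8: → [1,5); WM=0
i=5 t=5 v=3: → [5,7); WM=0
i=6 t=6 v=7: → [5,8); WM=0
i=7 t=8 v=7: → [8,10); WM=5
i=8 t=11 v=2: → [11,13); WM=5
i=9 t=10 v=2: → [10,13); WM=5
i=10 t=12 v=3: → [10,14); WM=5
i=11 t=15 v=2: → [15,17); WM=12
i=12 t=15 v=5: → [15,17); WM=12
i=13 t=16 v=1: → [15,18); WM=12
i=14 t=16 v=4: → [15,18); WM=12
i=15 t=17 v=1: → [15,19); WM=14
i=16 t=18 v=1: → [15,20); WM=14
i=17 t=19 v=9: → [15,21); WM=14
i=18 t=22 v=8: → [22,24); WM=14
i=19 t=23 v=2: → [22,25); WM=20
i=20 t=24 v=4: → [22,26); WM=20
i=21 t=24 v=5: → [22,26); WM=20
i=22 t=23 v=1: → [22,26); WM=20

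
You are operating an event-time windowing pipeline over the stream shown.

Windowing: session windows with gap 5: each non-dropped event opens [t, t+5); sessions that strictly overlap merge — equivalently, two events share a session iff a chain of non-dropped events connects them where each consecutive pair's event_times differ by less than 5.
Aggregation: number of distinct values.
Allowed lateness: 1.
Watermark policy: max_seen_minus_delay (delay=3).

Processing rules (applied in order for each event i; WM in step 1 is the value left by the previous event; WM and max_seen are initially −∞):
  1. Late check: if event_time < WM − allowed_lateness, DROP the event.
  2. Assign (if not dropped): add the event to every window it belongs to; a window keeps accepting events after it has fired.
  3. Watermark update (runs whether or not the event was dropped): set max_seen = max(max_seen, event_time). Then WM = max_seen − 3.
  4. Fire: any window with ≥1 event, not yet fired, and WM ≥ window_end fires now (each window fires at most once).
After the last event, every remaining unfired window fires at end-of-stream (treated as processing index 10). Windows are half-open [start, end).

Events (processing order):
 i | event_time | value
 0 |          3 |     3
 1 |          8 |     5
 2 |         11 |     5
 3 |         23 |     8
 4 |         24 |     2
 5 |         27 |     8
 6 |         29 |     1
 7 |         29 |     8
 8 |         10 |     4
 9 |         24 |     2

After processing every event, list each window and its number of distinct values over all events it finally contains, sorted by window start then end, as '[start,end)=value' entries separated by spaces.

[3,8)=1 [8,16)=1 [23,34)=3

i=0 t=3 v=3: → [3,8); WM=0
i=1 t=8 v=5: → [8,13); WM=5
i=2 t=11 v=5: → [8,16); WM=8
i=3 t=23 v=8: → [23,28); WM=20
i=4 t=24 v=2: → [23,29); WM=21
i=5 t=27 v=8: → [23,32); WM=24
i=6 t=29 v=1: → [23,34); WM=26
i=7 t=29 v=8: → [23,34); WM=26
i=8 t=10 v=4: DROP (t<26-1); WM=26
i=9 t=24 v=2: DROP (t<26-1); WM=26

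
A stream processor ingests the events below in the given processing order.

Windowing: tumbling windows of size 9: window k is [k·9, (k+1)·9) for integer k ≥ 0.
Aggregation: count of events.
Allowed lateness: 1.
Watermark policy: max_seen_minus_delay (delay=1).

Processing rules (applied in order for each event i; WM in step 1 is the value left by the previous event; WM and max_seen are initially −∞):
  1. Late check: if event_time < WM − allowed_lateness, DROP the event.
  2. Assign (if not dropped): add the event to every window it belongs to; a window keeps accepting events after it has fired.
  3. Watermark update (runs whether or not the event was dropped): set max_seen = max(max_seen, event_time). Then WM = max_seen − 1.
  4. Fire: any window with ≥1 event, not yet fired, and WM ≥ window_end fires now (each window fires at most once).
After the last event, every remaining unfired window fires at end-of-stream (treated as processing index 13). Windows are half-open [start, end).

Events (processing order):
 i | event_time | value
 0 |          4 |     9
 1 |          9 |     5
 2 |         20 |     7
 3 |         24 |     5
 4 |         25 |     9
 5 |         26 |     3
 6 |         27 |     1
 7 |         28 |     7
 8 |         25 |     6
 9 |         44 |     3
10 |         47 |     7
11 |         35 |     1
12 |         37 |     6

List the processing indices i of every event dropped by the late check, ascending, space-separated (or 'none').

i=0 t=4 v=9: → [0,9); WM=3
i=1 t=9 v=5: → [9,18); WM=8
i=2 t=20 v=7: → [18,27); WM=19; [0,9) fires=1 [9,18) fires=1
i=3 t=24 v=5: → [18,27); WM=23
i=4 t=25 v=9: → [18,27); WM=24
i=5 t=26 v=3: → [18,27); WM=25
i=6 t=27 v=1: → [27,36); WM=26
i=7 t=28 v=7: → [27,36); WM=27; [18,27) fires=4
i=8 t=25 v=6: DROP (t<27-1); WM=27
i=9 t=44 v=3: → [36,45); WM=43; [27,36) fires=2
i=10 t=47 v=7: → [45,54); WM=46; [36,45) fires=1
i=11 t=35 v=1: DROP (t<46-1); WM=46
i=12 t=37 v=6: DROP (t<46-1); WM=46

8 11 12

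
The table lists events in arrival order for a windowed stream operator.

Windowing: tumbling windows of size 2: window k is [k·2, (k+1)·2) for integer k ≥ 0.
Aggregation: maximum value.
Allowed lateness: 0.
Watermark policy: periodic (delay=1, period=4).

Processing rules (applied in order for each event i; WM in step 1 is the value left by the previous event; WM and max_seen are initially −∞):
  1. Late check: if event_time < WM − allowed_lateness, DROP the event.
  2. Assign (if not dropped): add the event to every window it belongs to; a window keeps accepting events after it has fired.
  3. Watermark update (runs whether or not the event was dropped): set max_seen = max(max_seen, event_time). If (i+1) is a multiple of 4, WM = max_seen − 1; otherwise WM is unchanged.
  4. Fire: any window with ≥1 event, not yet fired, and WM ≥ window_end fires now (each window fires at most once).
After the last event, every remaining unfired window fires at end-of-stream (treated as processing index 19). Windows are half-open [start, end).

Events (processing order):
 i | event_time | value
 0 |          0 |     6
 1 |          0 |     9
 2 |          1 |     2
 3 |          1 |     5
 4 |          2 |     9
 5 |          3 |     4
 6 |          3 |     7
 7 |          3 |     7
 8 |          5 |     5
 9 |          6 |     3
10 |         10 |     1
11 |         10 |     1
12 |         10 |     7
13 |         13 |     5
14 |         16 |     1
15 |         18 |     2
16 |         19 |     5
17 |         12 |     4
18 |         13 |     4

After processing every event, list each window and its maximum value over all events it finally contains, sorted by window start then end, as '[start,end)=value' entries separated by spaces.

[0,2)=9 [2,4)=9 [4,6)=5 [6,8)=3 [10,12)=7 [12,14)=5 [16,18)=1 [18,20)=5

i=0 t=0 v=6: → [0,2); WM=−∞
i=1 t=0 v=9: → [0,2); WM=−∞
i=2 t=1 v=2: → [0,2); WM=−∞
i=3 t=1 v=5: → [0,2); WM=0
i=4 t=2 v=9: → [2,4); WM=0
i=5 t=3 v=4: → [2,4); WM=0
i=6 t=3 v=7: → [2,4); WM=0
i=7 t=3 v=7: → [2,4); WM=2; [0,2) fires=9
i=8 t=5 v=5: → [4,6); WM=2
i=9 t=6 v=3: → [6,8); WM=2
i=10 t=10 v=1: → [10,12); WM=2
i=11 t=10 v=1: → [10,12); WM=9; [2,4) fires=9 [4,6) fires=5 [6,8) fires=3
i=12 t=10 v=7: → [10,12); WM=9
i=13 t=13 v=5: → [12,14); WM=9
i=14 t=16 v=1: → [16,18); WM=9
i=15 t=18 v=2: → [18,20); WM=17; [10,12) fires=7 [12,14) fires=5
i=16 t=19 v=5: → [18,20); WM=17
i=17 t=12 v=4: DROP (t<17-0); WM=17
i=18 t=13 v=4: DROP (t<17-0); WM=17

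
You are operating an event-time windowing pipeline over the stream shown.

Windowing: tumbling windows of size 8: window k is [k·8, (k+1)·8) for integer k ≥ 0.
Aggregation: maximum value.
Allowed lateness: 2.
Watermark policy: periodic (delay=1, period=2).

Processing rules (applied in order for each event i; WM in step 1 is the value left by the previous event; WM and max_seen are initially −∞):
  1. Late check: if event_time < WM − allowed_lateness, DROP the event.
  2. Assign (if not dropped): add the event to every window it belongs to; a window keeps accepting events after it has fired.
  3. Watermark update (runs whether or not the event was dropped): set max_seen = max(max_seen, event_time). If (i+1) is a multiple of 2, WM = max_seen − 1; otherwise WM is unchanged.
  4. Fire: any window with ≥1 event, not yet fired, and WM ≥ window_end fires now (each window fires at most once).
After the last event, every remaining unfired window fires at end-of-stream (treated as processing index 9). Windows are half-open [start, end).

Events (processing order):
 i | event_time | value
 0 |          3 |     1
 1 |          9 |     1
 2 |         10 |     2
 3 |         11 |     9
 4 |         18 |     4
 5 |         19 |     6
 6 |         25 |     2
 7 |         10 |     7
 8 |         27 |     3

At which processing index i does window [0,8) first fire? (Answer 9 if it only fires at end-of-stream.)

1

i=0 t=3 v=1: → [0,8); WM=−∞
i=1 t=9 v=1: → [8,16); WM=8; [0,8) fires=1
i=2 t=10 v=2: → [8,16); WM=8
i=3 t=11 v=9: → [8,16); WM=10
i=4 t=18 v=4: → [16,24); WM=10
i=5 t=19 v=6: → [16,24); WM=18; [8,16) fires=9
i=6 t=25 v=2: → [24,32); WM=18
i=7 t=10 v=7: DROP (t<18-2); WM=24; [16,24) fires=6
i=8 t=27 v=3: → [24,32); WM=24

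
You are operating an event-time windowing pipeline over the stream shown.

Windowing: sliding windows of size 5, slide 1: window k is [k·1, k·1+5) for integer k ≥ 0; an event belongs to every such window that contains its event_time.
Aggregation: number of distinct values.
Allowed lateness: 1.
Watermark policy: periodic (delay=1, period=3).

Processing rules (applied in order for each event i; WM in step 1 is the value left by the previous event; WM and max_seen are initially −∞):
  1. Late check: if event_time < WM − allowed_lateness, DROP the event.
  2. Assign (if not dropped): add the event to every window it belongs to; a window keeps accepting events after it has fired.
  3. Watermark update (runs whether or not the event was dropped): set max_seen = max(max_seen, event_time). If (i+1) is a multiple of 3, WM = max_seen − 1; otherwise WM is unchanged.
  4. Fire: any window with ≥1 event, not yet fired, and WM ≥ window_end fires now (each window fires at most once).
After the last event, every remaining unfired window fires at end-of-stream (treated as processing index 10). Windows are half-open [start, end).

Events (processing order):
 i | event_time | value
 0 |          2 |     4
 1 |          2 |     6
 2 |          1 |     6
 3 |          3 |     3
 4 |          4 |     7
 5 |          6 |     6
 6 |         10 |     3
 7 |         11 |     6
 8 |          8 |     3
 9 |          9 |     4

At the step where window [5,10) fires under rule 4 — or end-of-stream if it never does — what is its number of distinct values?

2

i=0 t=2 v=4: → [2,7),[1,6),[0,5); WM=−∞
i=1 t=2 v=6: → [2,7),[1,6),[0,5); WM=−∞
i=2 t=1 v=6: → [1,6),[0,5); WM=1
i=3 t=3 v=3: → [3,8),[2,7),[1,6),[0,5); WM=1
i=4 t=4 v=7: → [4,9),[3,8),[2,7),[1,6),[0,5); WM=1
i=5 t=6 v=6: → [6,11),[5,10),[4,9),[3,8),[2,7); WM=5; [0,5) fires=4
i=6 t=10 v=3: → [10,15),[9,14),[8,13),[7,12),[6,11); WM=5
i=7 t=11 v=6: → [11,16),[10,15),[9,14),[8,13),[7,12); WM=5
i=8 t=8 v=3: → [8,13),[7,12),[6,11),[5,10),[4,9); WM=10; [1,6) fires=4 [2,7) fires=4 [3,8) fires=3 [4,9) fires=3 [5,10) fires=2
i=9 t=9 v=4: → [9,14),[8,13),[7,12),[6,11),[5,10); WM=10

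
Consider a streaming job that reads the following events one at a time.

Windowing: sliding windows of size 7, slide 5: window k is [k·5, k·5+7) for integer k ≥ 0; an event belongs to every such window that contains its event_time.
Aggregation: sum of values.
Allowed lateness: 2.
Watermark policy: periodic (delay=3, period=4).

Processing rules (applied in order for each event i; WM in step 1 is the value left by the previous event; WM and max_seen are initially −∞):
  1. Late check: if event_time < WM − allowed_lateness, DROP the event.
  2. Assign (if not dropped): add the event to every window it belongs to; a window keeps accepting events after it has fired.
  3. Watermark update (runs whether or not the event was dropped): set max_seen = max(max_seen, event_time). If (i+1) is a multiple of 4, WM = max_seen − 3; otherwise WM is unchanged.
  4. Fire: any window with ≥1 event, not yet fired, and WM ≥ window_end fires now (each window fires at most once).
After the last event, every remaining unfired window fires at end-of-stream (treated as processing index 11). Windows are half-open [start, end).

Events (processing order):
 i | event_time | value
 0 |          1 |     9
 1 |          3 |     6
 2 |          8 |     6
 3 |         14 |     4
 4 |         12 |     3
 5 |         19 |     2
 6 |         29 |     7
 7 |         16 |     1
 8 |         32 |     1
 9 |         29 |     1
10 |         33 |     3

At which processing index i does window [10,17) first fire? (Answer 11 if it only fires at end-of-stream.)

i=0 t=1 v=9: → [0,7); WM=−∞
i=1 t=3 v=6: → [0,7); WM=−∞
i=2 t=8 v=6: → [5,12); WM=−∞
i=3 t=14 v=4: → [10,17); WM=11; [0,7) fires=15
i=4 t=12 v=3: → [10,17); WM=11
i=5 t=19 v=2: → [15,22); WM=11
i=6 t=29 v=7: → [25,32); WM=11
i=7 t=16 v=1: → [15,22),[10,17); WM=26; [5,12) fires=6 [10,17) fires=8 [15,22) fires=3
i=8 t=32 v=1: → [30,37); WM=26
i=9 t=29 v=1: → [25,32); WM=26
i=10 t=33 v=3: → [30,37); WM=26

7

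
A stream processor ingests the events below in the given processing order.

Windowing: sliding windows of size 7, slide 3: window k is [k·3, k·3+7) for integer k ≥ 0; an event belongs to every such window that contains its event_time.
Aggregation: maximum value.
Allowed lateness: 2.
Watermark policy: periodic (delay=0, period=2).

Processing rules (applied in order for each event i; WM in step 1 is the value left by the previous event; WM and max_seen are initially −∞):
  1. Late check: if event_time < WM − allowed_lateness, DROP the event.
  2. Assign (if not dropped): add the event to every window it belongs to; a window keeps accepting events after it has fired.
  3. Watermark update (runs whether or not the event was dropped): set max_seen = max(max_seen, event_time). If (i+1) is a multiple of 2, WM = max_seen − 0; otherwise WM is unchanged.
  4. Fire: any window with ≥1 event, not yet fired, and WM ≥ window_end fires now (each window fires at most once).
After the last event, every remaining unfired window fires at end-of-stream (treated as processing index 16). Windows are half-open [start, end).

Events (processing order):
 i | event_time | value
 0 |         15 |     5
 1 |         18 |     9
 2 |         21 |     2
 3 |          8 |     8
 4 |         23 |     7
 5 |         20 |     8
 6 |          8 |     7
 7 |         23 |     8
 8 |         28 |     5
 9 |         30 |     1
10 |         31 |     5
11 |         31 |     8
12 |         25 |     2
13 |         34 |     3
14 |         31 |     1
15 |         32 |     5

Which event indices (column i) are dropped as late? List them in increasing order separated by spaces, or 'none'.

3 6 12 14

i=0 t=15 v=5: → [15,22),[12,19),[9,16); WM=−∞
i=1 t=18 v=9: → [18,25),[15,22),[12,19); WM=18; [9,16) fires=5
i=2 t=21 v=2: → [21,28),[18,25),[15,22); WM=18
i=3 t=8 v=8: DROP (t<18-2); WM=21; [12,19) fires=9
i=4 t=23 v=7: → [21,28),[18,25); WM=21
i=5 t=20 v=8: → [18,25),[15,22); WM=23; [15,22) fires=9
i=6 t=8 v=7: DROP (t<23-2); WM=23
i=7 t=23 v=8: → [21,28),[18,25); WM=23
i=8 t=28 v=5: → [27,34),[24,31); WM=23
i=9 t=30 v=1: → [30,37),[27,34),[24,31); WM=30; [18,25) fires=9 [21,28) fires=8
i=10 t=31 v=5: → [30,37),[27,34); WM=30
i=11 t=31 v=8: → [30,37),[27,34); WM=31; [24,31) fires=5
i=12 t=25 v=2: DROP (t<31-2); WM=31
i=13 t=34 v=3: → [33,40),[30,37); WM=34; [27,34) fires=8
i=14 t=31 v=1: DROP (t<34-2); WM=34
i=15 t=32 v=5: → [30,37),[27,34); WM=34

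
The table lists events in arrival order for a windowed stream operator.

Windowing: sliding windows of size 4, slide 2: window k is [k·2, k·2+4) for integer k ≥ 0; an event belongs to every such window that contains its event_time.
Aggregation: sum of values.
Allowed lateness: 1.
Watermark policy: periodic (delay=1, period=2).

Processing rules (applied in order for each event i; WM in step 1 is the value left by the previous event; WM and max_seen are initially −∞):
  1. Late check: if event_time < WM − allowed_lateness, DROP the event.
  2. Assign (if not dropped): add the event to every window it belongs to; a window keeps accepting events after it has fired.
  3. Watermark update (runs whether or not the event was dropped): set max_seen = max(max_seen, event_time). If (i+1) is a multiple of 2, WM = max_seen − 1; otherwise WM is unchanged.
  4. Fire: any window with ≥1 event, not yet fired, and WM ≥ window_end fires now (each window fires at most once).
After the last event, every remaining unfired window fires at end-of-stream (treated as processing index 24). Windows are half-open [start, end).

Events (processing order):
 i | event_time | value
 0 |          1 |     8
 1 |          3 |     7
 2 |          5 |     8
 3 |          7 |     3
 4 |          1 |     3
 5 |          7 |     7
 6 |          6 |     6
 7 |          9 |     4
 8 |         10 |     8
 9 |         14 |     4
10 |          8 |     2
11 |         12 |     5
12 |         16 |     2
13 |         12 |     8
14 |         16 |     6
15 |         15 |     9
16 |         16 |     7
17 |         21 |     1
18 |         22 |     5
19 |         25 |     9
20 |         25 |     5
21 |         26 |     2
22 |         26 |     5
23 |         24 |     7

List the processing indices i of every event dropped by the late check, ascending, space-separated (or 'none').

i=0 t=1 v=8: → [0,4); WM=−∞
i=1 t=3 v=7: → [2,6),[0,4); WM=2
i=2 t=5 v=8: → [4,8),[2,6); WM=2
i=3 t=7 v=3: → [6,10),[4,8); WM=6; [0,4) fires=15 [2,6) fires=15
i=4 t=1 v=3: DROP (t<6-1); WM=6
i=5 t=7 v=7: → [6,10),[4,8); WM=6
i=6 t=6 v=6: → [6,10),[4,8); WM=6
i=7 t=9 v=4: → [8,12),[6,10); WM=8; [4,8) fires=24
i=8 t=10 v=8: → [10,14),[8,12); WM=8
i=9 t=14 v=4: → [14,18),[12,16); WM=13; [6,10) fires=20 [8,12) fires=12
i=10 t=8 v=2: DROP (t<13-1); WM=13
i=11 t=12 v=5: → [12,16),[10,14); WM=13
i=12 t=16 v=2: → [16,20),[14,18); WM=13
i=13 t=12 v=8: → [12,16),[10,14); WM=15; [10,14) fires=21
i=14 t=16 v=6: → [16,20),[14,18); WM=15
i=15 t=15 v=9: → [14,18),[12,16); WM=15
i=16 t=16 v=7: → [16,20),[14,18); WM=15
i=17 t=21 v=1: → [20,24),[18,22); WM=20; [12,16) fires=26 [14,18) fires=28 [16,20) fires=15
i=18 t=22 v=5: → [22,26),[20,24); WM=20
i=19 t=25 v=9: → [24,28),[22,26); WM=24; [18,22) fires=1 [20,24) fires=6
i=20 t=25 v=5: → [24,28),[22,26); WM=24
i=21 t=26 v=2: → [26,30),[24,28); WM=25
i=22 t=26 v=5: → [26,30),[24,28); WM=25
i=23 t=24 v=7: → [24,28),[22,26); WM=25

4 10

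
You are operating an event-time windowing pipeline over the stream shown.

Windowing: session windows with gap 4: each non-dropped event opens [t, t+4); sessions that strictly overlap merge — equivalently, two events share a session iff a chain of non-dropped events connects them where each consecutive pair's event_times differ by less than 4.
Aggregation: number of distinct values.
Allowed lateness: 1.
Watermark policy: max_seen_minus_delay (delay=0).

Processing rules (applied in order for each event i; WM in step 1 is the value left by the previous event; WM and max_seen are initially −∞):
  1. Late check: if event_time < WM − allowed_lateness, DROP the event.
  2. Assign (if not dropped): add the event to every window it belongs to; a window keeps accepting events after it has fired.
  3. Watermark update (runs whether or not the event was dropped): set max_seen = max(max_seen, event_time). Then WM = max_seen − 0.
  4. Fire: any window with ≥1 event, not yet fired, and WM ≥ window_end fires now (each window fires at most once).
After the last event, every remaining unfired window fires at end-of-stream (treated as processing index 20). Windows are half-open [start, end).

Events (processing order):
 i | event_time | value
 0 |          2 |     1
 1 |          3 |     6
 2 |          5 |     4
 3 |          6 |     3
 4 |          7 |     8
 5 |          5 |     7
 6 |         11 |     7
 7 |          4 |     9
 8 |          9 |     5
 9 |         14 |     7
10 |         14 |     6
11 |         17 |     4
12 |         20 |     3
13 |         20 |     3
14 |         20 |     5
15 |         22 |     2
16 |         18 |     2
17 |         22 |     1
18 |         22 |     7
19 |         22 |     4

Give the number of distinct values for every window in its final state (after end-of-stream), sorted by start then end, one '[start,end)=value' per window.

[2,11)=5 [11,26)=7

i=0 t=2 v=1: → [2,6); WM=2
i=1 t=3 v=6: → [2,7); WM=3
i=2 t=5 v=4: → [2,9); WM=5
i=3 t=6 v=3: → [2,10); WM=6
i=4 t=7 v=8: → [2,11); WM=7
i=5 t=5 v=7: DROP (t<7-1); WM=7
i=6 t=11 v=7: → [11,15); WM=11
i=7 t=4 v=9: DROP (t<11-1); WM=11
i=8 t=9 v=5: DROP (t<11-1); WM=11
i=9 t=14 v=7: → [11,18); WM=14
i=10 t=14 v=6: → [11,18); WM=14
i=11 t=17 v=4: → [11,21); WM=17
i=12 t=20 v=3: → [11,24); WM=20
i=13 t=20 v=3: → [11,24); WM=20
i=14 t=20 v=5: → [11,24); WM=20
i=15 t=22 v=2: → [11,26); WM=22
i=16 t=18 v=2: DROP (t<22-1); WM=22
i=17 t=22 v=1: → [11,26); WM=22
i=18 t=22 v=7: → [11,26); WM=22
i=19 t=22 v=4: → [11,26); WM=22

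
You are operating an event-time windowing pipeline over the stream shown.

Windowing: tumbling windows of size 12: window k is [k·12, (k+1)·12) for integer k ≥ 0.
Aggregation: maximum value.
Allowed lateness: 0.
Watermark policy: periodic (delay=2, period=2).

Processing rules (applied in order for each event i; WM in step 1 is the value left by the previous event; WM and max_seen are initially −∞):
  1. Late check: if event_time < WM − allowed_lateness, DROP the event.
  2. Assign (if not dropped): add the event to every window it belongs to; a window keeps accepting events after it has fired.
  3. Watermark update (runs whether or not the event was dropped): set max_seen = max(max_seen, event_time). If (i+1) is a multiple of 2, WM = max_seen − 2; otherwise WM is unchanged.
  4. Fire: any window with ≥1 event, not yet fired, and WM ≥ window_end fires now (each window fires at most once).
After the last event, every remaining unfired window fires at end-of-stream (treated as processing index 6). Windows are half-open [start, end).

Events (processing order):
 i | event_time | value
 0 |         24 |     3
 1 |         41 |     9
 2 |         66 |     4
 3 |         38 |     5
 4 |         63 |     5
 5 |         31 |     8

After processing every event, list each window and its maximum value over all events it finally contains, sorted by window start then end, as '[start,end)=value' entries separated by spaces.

[24,36)=3 [36,48)=9 [60,72)=4

i=0 t=24 v=3: → [24,36); WM=−∞
i=1 t=41 v=9: → [36,48); WM=39; [24,36) fires=3
i=2 t=66 v=4: → [60,72); WM=39
i=3 t=38 v=5: DROP (t<39-0); WM=64; [36,48) fires=9
i=4 t=63 v=5: DROP (t<64-0); WM=64
i=5 t=31 v=8: DROP (t<64-0); WM=64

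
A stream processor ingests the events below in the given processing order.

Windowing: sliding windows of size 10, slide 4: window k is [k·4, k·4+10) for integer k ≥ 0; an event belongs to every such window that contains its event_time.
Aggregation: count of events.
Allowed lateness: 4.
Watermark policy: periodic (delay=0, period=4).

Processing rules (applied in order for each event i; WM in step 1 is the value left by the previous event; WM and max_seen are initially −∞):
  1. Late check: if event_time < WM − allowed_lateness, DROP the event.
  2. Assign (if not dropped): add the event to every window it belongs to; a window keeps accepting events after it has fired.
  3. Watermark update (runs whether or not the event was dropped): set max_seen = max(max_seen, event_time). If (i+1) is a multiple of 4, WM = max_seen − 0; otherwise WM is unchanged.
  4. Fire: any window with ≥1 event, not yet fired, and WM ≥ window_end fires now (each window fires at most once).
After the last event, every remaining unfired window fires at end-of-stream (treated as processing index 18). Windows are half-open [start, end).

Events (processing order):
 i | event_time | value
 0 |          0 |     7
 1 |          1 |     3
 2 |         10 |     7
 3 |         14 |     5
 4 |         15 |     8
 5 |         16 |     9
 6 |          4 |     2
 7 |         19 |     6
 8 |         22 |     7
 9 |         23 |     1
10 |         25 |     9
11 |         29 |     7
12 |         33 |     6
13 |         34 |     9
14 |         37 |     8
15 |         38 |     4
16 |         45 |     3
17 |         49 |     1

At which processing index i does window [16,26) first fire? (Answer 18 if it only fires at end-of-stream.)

i=0 t=0 v=7: → [0,10); WM=−∞
i=1 t=1 v=3: → [0,10); WM=−∞
i=2 t=10 v=7: → [8,18),[4,14); WM=−∞
i=3 t=14 v=5: → [12,22),[8,18); WM=14; [0,10) fires=2 [4,14) fires=1
i=4 t=15 v=8: → [12,22),[8,18); WM=14
i=5 t=16 v=9: → [16,26),[12,22),[8,18); WM=14
i=6 t=4 v=2: DROP (t<14-4); WM=14
i=7 t=19 v=6: → [16,26),[12,22); WM=19; [8,18) fires=4
i=8 t=22 v=7: → [20,30),[16,26); WM=19
i=9 t=23 v=1: → [20,30),[16,26); WM=19
i=10 t=25 v=9: → [24,34),[20,30),[16,26); WM=19
i=11 t=29 v=7: → [28,38),[24,34),[20,30); WM=29; [12,22) fires=4 [16,26) fires=5
i=12 t=33 v=6: → [32,42),[28,38),[24,34); WM=29
i=13 t=34 v=9: → [32,42),[28,38); WM=29
i=14 t=37 v=8: → [36,46),[32,42),[28,38); WM=29
i=15 t=38 v=4: → [36,46),[32,42); WM=38; [20,30) fires=4 [24,34) fires=3 [28,38) fires=4
i=16 t=45 v=3: → [44,54),[40,50),[36,46); WM=38
i=17 t=49 v=1: → [48,58),[44,54),[40,50); WM=38

11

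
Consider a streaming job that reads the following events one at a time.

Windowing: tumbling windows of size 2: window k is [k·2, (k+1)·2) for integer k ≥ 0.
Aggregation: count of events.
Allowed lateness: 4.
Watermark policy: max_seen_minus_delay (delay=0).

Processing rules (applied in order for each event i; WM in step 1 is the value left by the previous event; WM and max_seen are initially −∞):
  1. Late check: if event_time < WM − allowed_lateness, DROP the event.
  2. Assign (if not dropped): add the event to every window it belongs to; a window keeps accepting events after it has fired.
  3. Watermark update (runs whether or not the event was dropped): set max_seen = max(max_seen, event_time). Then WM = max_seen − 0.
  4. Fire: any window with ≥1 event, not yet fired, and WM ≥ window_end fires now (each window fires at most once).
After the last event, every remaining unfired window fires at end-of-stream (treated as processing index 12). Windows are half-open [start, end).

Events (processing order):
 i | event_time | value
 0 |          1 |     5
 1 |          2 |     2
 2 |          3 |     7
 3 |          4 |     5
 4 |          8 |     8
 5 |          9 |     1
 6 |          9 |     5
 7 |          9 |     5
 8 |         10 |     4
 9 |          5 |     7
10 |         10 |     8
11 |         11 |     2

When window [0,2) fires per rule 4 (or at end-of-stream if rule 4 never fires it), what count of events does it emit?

1

i=0 t=1 v=5: → [0,2); WM=1
i=1 t=2 v=2: → [2,4); WM=2; [0,2) fires=1
i=2 t=3 v=7: → [2,4); WM=3
i=3 t=4 v=5: → [4,6); WM=4; [2,4) fires=2
i=4 t=8 v=8: → [8,10); WM=8; [4,6) fires=1
i=5 t=9 v=1: → [8,10); WM=9
i=6 t=9 v=5: → [8,10); WM=9
i=7 t=9 v=5: → [8,10); WM=9
i=8 t=10 v=4: → [10,12); WM=10; [8,10) fires=4
i=9 t=5 v=7: DROP (t<10-4); WM=10
i=10 t=10 v=8: → [10,12); WM=10
i=11 t=11 v=2: → [10,12); WM=11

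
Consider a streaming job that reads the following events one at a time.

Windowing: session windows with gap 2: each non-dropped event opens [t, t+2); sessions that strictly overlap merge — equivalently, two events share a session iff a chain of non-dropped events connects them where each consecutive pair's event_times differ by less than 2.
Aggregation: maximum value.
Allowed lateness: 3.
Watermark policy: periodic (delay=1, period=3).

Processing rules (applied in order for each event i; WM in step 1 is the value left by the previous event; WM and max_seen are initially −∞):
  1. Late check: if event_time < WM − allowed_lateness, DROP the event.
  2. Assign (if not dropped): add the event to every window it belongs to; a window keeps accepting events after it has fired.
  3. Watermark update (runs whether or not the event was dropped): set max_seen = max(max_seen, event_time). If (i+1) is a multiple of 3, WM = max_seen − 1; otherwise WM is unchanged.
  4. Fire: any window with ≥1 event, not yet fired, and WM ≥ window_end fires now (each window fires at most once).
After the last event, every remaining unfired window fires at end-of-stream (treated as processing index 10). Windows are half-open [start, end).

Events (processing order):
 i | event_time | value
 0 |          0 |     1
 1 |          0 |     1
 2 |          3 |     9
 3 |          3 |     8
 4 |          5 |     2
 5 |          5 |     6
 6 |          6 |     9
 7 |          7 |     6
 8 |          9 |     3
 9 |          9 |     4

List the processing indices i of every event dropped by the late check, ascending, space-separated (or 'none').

none

i=0 t=0 v=1: → [0,2); WM=−∞
i=1 t=0 v=1: → [0,2); WM=−∞
i=2 t=3 v=9: → [3,5); WM=2
i=3 t=3 v=8: → [3,5); WM=2
i=4 t=5 v=2: → [5,7); WM=2
i=5 t=5 v=6: → [5,7); WM=4
i=6 t=6 v=9: → [5,8); WM=4
i=7 t=7 v=6: → [5,9); WM=4
i=8 t=9 v=3: → [9,11); WM=8
i=9 t=9 v=4: → [9,11); WM=8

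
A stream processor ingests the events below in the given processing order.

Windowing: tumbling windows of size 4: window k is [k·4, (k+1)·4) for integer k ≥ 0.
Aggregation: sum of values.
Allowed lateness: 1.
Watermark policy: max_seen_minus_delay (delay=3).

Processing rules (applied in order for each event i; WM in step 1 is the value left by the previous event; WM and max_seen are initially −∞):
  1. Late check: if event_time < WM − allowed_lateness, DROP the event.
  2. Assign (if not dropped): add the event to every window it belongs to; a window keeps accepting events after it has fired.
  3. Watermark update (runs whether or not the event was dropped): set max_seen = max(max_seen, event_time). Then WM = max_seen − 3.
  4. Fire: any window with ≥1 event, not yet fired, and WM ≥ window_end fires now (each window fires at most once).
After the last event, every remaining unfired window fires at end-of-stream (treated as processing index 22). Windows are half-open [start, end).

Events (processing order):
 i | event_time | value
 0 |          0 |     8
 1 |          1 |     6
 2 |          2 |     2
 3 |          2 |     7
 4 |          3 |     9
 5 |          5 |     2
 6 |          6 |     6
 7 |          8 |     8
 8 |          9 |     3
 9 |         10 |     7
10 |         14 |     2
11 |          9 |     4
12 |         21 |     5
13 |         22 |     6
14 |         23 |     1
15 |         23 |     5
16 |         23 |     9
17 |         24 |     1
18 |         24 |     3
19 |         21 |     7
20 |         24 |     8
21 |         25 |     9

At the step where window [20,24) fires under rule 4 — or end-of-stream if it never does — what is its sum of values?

i=0 t=0 v=8: → [0,4); WM=-3
i=1 t=1 v=6: → [0,4); WM=-2
i=2 t=2 v=2: → [0,4); WM=-1
i=3 t=2 v=7: → [0,4); WM=-1
i=4 t=3 v=9: → [0,4); WM=0
i=5 t=5 v=2: → [4,8); WM=2
i=6 t=6 v=6: → [4,8); WM=3
i=7 t=8 v=8: → [8,12); WM=5; [0,4) fires=32
i=8 t=9 v=3: → [8,12); WM=6
i=9 t=10 v=7: → [8,12); WM=7
i=10 t=14 v=2: → [12,16); WM=11; [4,8) fires=8
i=11 t=9 v=4: DROP (t<11-1); WM=11
i=12 t=21 v=5: → [20,24); WM=18; [8,12) fires=18 [12,16) fires=2
i=13 t=22 v=6: → [20,24); WM=19
i=14 t=23 v=1: → [20,24); WM=20
i=15 t=23 v=5: → [20,24); WM=20
i=16 t=23 v=9: → [20,24); WM=20
i=17 t=24 v=1: → [24,28); WM=21
i=18 t=24 v=3: → [24,28); WM=21
i=19 t=21 v=7: → [20,24); WM=21
i=20 t=24 v=8: → [24,28); WM=21
i=21 t=25 v=9: → [24,28); WM=22

33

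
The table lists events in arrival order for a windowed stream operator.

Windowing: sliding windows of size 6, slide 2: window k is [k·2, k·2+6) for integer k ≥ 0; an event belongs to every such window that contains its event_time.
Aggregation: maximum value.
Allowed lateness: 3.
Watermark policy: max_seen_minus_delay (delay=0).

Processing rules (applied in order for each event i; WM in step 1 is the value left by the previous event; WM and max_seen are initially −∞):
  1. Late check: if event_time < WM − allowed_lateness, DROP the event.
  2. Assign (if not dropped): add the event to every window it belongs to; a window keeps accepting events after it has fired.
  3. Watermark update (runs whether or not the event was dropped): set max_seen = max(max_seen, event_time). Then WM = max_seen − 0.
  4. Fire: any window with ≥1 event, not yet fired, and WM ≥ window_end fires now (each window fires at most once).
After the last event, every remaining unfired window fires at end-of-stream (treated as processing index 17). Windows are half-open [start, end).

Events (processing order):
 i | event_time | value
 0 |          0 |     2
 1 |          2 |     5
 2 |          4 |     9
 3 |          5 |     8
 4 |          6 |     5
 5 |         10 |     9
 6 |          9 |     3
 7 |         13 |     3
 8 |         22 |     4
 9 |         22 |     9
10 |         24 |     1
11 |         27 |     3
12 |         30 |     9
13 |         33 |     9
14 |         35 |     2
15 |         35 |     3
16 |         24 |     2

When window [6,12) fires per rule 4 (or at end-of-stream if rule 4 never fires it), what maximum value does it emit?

9

i=0 t=0 v=2: → [0,6); WM=0
i=1 t=2 v=5: → [2,8),[0,6); WM=2
i=2 t=4 v=9: → [4,10),[2,8),[0,6); WM=4
i=3 t=5 v=8: → [4,10),[2,8),[0,6); WM=5
i=4 t=6 v=5: → [6,12),[4,10),[2,8); WM=6; [0,6) fires=9
i=5 t=10 v=9: → [10,16),[8,14),[6,12); WM=10; [2,8) fires=9 [4,10) fires=9
i=6 t=9 v=3: → [8,14),[6,12),[4,10); WM=10
i=7 t=13 v=3: → [12,18),[10,16),[8,14); WM=13; [6,12) fires=9
i=8 t=22 v=4: → [22,28),[20,26),[18,24); WM=22; [8,14) fires=9 [10,16) fires=9 [12,18) fires=3
i=9 t=22 v=9: → [22,28),[20,26),[18,24); WM=22
i=10 t=24 v=1: → [24,30),[22,28),[20,26); WM=24; [18,24) fires=9
i=11 t=27 v=3: → [26,32),[24,30),[22,28); WM=27; [20,26) fires=9
i=12 t=30 v=9: → [30,36),[28,34),[26,32); WM=30; [22,28) fires=9 [24,30) fires=3
i=13 t=33 v=9: → [32,38),[30,36),[28,34); WM=33; [26,32) fires=9
i=14 t=35 v=2: → [34,40),[32,38),[30,36); WM=35; [28,34) fires=9
i=15 t=35 v=3: → [34,40),[32,38),[30,36); WM=35
i=16 t=24 v=2: DROP (t<35-3); WM=35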